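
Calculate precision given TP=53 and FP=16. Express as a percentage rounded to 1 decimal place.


Precision = TP / (TP + FP) * 100
= 53 / (53 + 16)
= 53 / 69
= 0.7681
= 76.8%

76.8


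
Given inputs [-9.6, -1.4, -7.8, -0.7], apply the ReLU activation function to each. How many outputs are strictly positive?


ReLU(x) = max(0, x) for each element:
ReLU(-9.6) = 0
ReLU(-1.4) = 0
ReLU(-7.8) = 0
ReLU(-0.7) = 0
Active neurons (>0): 0

0


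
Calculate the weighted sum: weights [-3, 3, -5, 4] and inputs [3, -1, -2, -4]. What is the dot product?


Element-wise products:
-3 * 3 = -9
3 * -1 = -3
-5 * -2 = 10
4 * -4 = -16
Sum = -9 + -3 + 10 + -16
= -18

-18


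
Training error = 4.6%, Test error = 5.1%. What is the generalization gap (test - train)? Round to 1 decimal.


Generalization gap = test_error - train_error
= 5.1 - 4.6
= 0.5%
A small gap suggests good generalization.

0.5


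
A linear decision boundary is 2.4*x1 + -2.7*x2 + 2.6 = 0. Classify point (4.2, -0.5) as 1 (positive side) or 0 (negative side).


Compute 2.4 * 4.2 + -2.7 * -0.5 + 2.6
= 10.08 + 1.35 + 2.6
= 14.03
Since 14.03 >= 0, the point is on the positive side.

1


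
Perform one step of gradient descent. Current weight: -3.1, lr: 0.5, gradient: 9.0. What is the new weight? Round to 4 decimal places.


w_new = w_old - lr * gradient
= -3.1 - 0.5 * 9.0
= -3.1 - (4.5)
= -7.6000

-7.6000


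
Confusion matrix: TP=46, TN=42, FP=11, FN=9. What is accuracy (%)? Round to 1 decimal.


Accuracy = (TP + TN) / (TP + TN + FP + FN) * 100
= (46 + 42) / (46 + 42 + 11 + 9)
= 88 / 108
= 0.8148
= 81.5%

81.5


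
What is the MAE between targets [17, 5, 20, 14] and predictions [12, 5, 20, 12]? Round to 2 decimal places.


Absolute errors: [5, 0, 0, 2]
Sum of absolute errors = 7
MAE = 7 / 4 = 1.75

1.75


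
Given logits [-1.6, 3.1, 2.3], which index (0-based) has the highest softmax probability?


Softmax is a monotonic transformation, so it preserves the argmax.
We need to find the index of the maximum logit.
Index 0: -1.6
Index 1: 3.1
Index 2: 2.3
Maximum logit = 3.1 at index 1

1


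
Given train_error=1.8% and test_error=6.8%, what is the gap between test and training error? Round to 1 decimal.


Generalization gap = test_error - train_error
= 6.8 - 1.8
= 5.0%
A moderate gap.

5.0


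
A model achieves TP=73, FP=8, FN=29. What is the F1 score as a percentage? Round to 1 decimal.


Precision = TP / (TP + FP) = 73 / 81 = 0.9012
Recall = TP / (TP + FN) = 73 / 102 = 0.7157
F1 = 2 * P * R / (P + R)
= 2 * 0.9012 * 0.7157 / (0.9012 + 0.7157)
= 1.29 / 1.6169
= 0.7978
As percentage: 79.8%

79.8


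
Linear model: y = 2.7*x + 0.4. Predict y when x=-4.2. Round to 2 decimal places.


y = 2.7 * -4.2 + (0.4)
= -11.34 + (0.4)
= -10.94

-10.94


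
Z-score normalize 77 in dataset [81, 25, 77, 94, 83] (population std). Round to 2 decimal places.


Mean = (81 + 25 + 77 + 94 + 83) / 5 = 72.0
Variance = sum((x_i - mean)^2) / n = 584.0
Std = sqrt(584.0) = 24.1661
Z = (x - mean) / std
= (77 - 72.0) / 24.1661
= 5.0 / 24.1661
= 0.21

0.21


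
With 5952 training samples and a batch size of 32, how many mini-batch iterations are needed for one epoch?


Iterations per epoch = dataset_size / batch_size
= 5952 / 32
= 186

186


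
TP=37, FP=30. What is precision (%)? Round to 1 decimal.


Precision = TP / (TP + FP) * 100
= 37 / (37 + 30)
= 37 / 67
= 0.5522
= 55.2%

55.2


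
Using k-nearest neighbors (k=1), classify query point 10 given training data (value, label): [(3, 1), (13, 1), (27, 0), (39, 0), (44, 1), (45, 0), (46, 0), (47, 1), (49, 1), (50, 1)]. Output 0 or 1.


Distances from query 10:
Point 13 (class 1): distance = 3
K=1 nearest neighbors: classes = [1]
Votes for class 1: 1 / 1
Majority vote => class 1

1


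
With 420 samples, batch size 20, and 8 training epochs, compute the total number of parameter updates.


Iterations per epoch = 420 / 20 = 21
Total updates = iterations_per_epoch * epochs
= 21 * 8
= 168

168


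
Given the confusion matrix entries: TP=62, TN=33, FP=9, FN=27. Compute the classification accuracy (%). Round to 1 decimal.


Accuracy = (TP + TN) / (TP + TN + FP + FN) * 100
= (62 + 33) / (62 + 33 + 9 + 27)
= 95 / 131
= 0.7252
= 72.5%

72.5


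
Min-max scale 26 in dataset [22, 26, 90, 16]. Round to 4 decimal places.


Min = 16, Max = 90
Range = 90 - 16 = 74
Scaled = (x - min) / (max - min)
= (26 - 16) / 74
= 10 / 74
= 0.1351

0.1351


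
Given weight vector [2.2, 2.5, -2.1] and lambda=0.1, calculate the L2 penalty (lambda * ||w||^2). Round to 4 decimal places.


Squaring each weight:
2.2^2 = 4.84
2.5^2 = 6.25
(-2.1)^2 = 4.41
Sum of squares = 15.5
Penalty = 0.1 * 15.5 = 1.5500

1.5500


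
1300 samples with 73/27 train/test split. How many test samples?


Train samples = 1300 * 73% = 949
Test samples = 1300 - 949
= 351

351


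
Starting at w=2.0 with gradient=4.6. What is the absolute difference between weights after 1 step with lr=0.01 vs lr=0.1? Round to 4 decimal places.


With lr=0.01: w_new = 2.0 - 0.01 * 4.6 = 1.954
With lr=0.1: w_new = 2.0 - 0.1 * 4.6 = 1.54
Absolute difference = |1.954 - 1.54|
= 0.4140

0.4140


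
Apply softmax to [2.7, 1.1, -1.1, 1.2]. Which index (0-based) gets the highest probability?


Softmax is a monotonic transformation, so it preserves the argmax.
We need to find the index of the maximum logit.
Index 0: 2.7
Index 1: 1.1
Index 2: -1.1
Index 3: 1.2
Maximum logit = 2.7 at index 0

0


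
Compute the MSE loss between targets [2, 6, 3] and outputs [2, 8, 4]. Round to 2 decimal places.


Differences: [0, -2, -1]
Squared errors: [0, 4, 1]
Sum of squared errors = 5
MSE = 5 / 3 = 1.67

1.67


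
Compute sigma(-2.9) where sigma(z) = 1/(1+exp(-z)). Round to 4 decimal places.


sigmoid(z) = 1 / (1 + exp(-z))
exp(-(-2.9)) = exp(2.9) = 18.1741
1 + 18.1741 = 19.1741
1 / 19.1741 = 0.0522

0.0522


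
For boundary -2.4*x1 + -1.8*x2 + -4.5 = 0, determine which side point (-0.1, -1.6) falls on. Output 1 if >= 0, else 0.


Compute -2.4 * -0.1 + -1.8 * -1.6 + -4.5
= 0.24 + 2.88 + -4.5
= -1.38
Since -1.38 < 0, the point is on the negative side.

0


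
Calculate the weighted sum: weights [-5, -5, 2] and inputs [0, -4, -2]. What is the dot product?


Element-wise products:
-5 * 0 = 0
-5 * -4 = 20
2 * -2 = -4
Sum = 0 + 20 + -4
= 16

16


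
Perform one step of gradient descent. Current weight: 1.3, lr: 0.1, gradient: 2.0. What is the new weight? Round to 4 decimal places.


w_new = w_old - lr * gradient
= 1.3 - 0.1 * 2.0
= 1.3 - (0.2)
= 1.1000

1.1000


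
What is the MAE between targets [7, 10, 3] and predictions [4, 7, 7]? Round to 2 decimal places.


Absolute errors: [3, 3, 4]
Sum of absolute errors = 10
MAE = 10 / 3 = 3.33

3.33


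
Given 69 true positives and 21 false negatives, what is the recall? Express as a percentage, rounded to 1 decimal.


Recall = TP / (TP + FN) * 100
= 69 / (69 + 21)
= 69 / 90
= 0.7667
= 76.7%

76.7


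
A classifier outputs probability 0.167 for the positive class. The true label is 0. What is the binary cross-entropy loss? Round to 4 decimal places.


For y=0: Loss = -log(1-p)
= -log(1 - 0.167)
= -log(0.833)
= -(-0.1827)
= 0.1827

0.1827


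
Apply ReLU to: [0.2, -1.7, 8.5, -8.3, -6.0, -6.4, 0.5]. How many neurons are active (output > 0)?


ReLU(x) = max(0, x) for each element:
ReLU(0.2) = 0.2
ReLU(-1.7) = 0
ReLU(8.5) = 8.5
ReLU(-8.3) = 0
ReLU(-6.0) = 0
ReLU(-6.4) = 0
ReLU(0.5) = 0.5
Active neurons (>0): 3

3


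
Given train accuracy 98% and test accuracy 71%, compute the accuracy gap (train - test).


Gap = train_accuracy - test_accuracy
= 98 - 71
= 27%
This large gap strongly indicates overfitting.

27


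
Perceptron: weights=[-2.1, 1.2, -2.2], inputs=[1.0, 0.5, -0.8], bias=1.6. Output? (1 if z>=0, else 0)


z = w . x + b
= -2.1*1.0 + 1.2*0.5 + -2.2*-0.8 + 1.6
= -2.1 + 0.6 + 1.76 + 1.6
= 0.26 + 1.6
= 1.86
Since z = 1.86 >= 0, output = 1

1


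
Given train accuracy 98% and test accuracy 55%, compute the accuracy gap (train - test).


Gap = train_accuracy - test_accuracy
= 98 - 55
= 43%
This large gap strongly indicates overfitting.

43


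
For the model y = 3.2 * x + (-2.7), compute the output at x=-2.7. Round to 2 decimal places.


y = 3.2 * -2.7 + (-2.7)
= -8.64 + (-2.7)
= -11.34

-11.34


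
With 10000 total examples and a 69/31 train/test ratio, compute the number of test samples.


Train samples = 10000 * 69% = 6900
Test samples = 10000 - 6900
= 3100

3100


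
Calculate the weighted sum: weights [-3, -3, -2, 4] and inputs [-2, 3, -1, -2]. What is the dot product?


Element-wise products:
-3 * -2 = 6
-3 * 3 = -9
-2 * -1 = 2
4 * -2 = -8
Sum = 6 + -9 + 2 + -8
= -9

-9


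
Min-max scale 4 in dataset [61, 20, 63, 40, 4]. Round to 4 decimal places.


Min = 4, Max = 63
Range = 63 - 4 = 59
Scaled = (x - min) / (max - min)
= (4 - 4) / 59
= 0 / 59
= 0.0000

0.0000


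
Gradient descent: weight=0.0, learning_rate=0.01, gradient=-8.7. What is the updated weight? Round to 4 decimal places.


w_new = w_old - lr * gradient
= 0.0 - 0.01 * -8.7
= 0.0 - (-0.087)
= 0.0870

0.0870


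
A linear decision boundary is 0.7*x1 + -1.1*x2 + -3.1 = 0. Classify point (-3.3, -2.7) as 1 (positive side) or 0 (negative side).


Compute 0.7 * -3.3 + -1.1 * -2.7 + -3.1
= -2.31 + 2.97 + -3.1
= -2.44
Since -2.44 < 0, the point is on the negative side.

0


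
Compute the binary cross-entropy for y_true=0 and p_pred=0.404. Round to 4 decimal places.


For y=0: Loss = -log(1-p)
= -log(1 - 0.404)
= -log(0.596)
= -(-0.5175)
= 0.5175

0.5175


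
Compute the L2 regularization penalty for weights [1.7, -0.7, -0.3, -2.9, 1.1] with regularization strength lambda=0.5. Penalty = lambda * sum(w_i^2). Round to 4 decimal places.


Squaring each weight:
1.7^2 = 2.89
(-0.7)^2 = 0.49
(-0.3)^2 = 0.09
(-2.9)^2 = 8.41
1.1^2 = 1.21
Sum of squares = 13.09
Penalty = 0.5 * 13.09 = 6.5450

6.5450


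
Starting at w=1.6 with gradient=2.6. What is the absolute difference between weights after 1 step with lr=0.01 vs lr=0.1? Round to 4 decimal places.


With lr=0.01: w_new = 1.6 - 0.01 * 2.6 = 1.574
With lr=0.1: w_new = 1.6 - 0.1 * 2.6 = 1.34
Absolute difference = |1.574 - 1.34|
= 0.2340

0.2340


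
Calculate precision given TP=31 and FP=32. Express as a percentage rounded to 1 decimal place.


Precision = TP / (TP + FP) * 100
= 31 / (31 + 32)
= 31 / 63
= 0.4921
= 49.2%

49.2


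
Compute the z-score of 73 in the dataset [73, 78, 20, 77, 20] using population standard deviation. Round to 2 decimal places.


Mean = (73 + 78 + 20 + 77 + 20) / 5 = 53.6
Variance = sum((x_i - mean)^2) / n = 755.44
Std = sqrt(755.44) = 27.4853
Z = (x - mean) / std
= (73 - 53.6) / 27.4853
= 19.4 / 27.4853
= 0.71

0.71


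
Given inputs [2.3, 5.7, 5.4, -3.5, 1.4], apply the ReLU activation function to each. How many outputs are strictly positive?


ReLU(x) = max(0, x) for each element:
ReLU(2.3) = 2.3
ReLU(5.7) = 5.7
ReLU(5.4) = 5.4
ReLU(-3.5) = 0
ReLU(1.4) = 1.4
Active neurons (>0): 4

4


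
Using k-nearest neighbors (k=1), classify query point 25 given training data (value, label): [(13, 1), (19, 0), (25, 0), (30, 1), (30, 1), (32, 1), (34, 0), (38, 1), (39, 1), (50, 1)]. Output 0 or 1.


Distances from query 25:
Point 25 (class 0): distance = 0
K=1 nearest neighbors: classes = [0]
Votes for class 1: 0 / 1
Majority vote => class 0

0


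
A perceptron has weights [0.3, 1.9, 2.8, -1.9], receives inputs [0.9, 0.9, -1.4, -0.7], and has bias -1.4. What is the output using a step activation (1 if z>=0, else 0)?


z = w . x + b
= 0.3*0.9 + 1.9*0.9 + 2.8*-1.4 + -1.9*-0.7 + -1.4
= 0.27 + 1.71 + -3.92 + 1.33 + -1.4
= -0.61 + -1.4
= -2.01
Since z = -2.01 < 0, output = 0

0


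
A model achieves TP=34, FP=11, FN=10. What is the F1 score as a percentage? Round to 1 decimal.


Precision = TP / (TP + FP) = 34 / 45 = 0.7556
Recall = TP / (TP + FN) = 34 / 44 = 0.7727
F1 = 2 * P * R / (P + R)
= 2 * 0.7556 * 0.7727 / (0.7556 + 0.7727)
= 1.1677 / 1.5283
= 0.764
As percentage: 76.4%

76.4


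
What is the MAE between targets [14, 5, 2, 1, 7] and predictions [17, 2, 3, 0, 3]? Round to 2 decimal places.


Absolute errors: [3, 3, 1, 1, 4]
Sum of absolute errors = 12
MAE = 12 / 5 = 2.40

2.40


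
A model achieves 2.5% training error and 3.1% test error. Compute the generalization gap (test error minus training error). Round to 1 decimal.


Generalization gap = test_error - train_error
= 3.1 - 2.5
= 0.6%
A small gap suggests good generalization.

0.6


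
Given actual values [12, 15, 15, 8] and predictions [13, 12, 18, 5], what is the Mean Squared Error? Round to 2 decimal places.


Differences: [-1, 3, -3, 3]
Squared errors: [1, 9, 9, 9]
Sum of squared errors = 28
MSE = 28 / 4 = 7.00

7.00


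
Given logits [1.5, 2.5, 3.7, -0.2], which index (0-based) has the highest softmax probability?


Softmax is a monotonic transformation, so it preserves the argmax.
We need to find the index of the maximum logit.
Index 0: 1.5
Index 1: 2.5
Index 2: 3.7
Index 3: -0.2
Maximum logit = 3.7 at index 2

2


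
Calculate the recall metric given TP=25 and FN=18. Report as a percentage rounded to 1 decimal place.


Recall = TP / (TP + FN) * 100
= 25 / (25 + 18)
= 25 / 43
= 0.5814
= 58.1%

58.1


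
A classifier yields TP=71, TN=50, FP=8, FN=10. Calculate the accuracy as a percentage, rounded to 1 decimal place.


Accuracy = (TP + TN) / (TP + TN + FP + FN) * 100
= (71 + 50) / (71 + 50 + 8 + 10)
= 121 / 139
= 0.8705
= 87.1%

87.1


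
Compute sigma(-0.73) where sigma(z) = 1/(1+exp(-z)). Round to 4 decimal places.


sigmoid(z) = 1 / (1 + exp(-z))
exp(-(-0.73)) = exp(0.73) = 2.0751
1 + 2.0751 = 3.0751
1 / 3.0751 = 0.3252

0.3252


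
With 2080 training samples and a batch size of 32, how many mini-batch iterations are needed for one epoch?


Iterations per epoch = dataset_size / batch_size
= 2080 / 32
= 65

65


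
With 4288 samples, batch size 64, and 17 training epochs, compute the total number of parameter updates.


Iterations per epoch = 4288 / 64 = 67
Total updates = iterations_per_epoch * epochs
= 67 * 17
= 1139

1139


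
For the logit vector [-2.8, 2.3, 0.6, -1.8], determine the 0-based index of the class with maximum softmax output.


Softmax is a monotonic transformation, so it preserves the argmax.
We need to find the index of the maximum logit.
Index 0: -2.8
Index 1: 2.3
Index 2: 0.6
Index 3: -1.8
Maximum logit = 2.3 at index 1

1


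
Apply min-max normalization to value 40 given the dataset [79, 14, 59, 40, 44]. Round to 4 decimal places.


Min = 14, Max = 79
Range = 79 - 14 = 65
Scaled = (x - min) / (max - min)
= (40 - 14) / 65
= 26 / 65
= 0.4000

0.4000


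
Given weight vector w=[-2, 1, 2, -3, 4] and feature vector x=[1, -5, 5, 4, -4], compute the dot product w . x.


Element-wise products:
-2 * 1 = -2
1 * -5 = -5
2 * 5 = 10
-3 * 4 = -12
4 * -4 = -16
Sum = -2 + -5 + 10 + -12 + -16
= -25

-25


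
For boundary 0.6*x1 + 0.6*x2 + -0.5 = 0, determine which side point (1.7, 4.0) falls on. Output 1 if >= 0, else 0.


Compute 0.6 * 1.7 + 0.6 * 4.0 + -0.5
= 1.02 + 2.4 + -0.5
= 2.92
Since 2.92 >= 0, the point is on the positive side.

1


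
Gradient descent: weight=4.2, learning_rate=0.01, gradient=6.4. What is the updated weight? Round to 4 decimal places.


w_new = w_old - lr * gradient
= 4.2 - 0.01 * 6.4
= 4.2 - (0.064)
= 4.1360

4.1360


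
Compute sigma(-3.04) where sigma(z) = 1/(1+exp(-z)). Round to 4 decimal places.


sigmoid(z) = 1 / (1 + exp(-z))
exp(-(-3.04)) = exp(3.04) = 20.9052
1 + 20.9052 = 21.9052
1 / 21.9052 = 0.0457

0.0457


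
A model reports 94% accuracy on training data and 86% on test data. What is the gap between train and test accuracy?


Gap = train_accuracy - test_accuracy
= 94 - 86
= 8%
This moderate gap may indicate mild overfitting.

8


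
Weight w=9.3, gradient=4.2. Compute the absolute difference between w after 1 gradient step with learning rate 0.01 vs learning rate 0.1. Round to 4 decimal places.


With lr=0.01: w_new = 9.3 - 0.01 * 4.2 = 9.258
With lr=0.1: w_new = 9.3 - 0.1 * 4.2 = 8.88
Absolute difference = |9.258 - 8.88|
= 0.3780

0.3780


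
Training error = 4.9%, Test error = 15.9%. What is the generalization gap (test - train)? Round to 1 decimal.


Generalization gap = test_error - train_error
= 15.9 - 4.9
= 11.0%
A large gap suggests overfitting.

11.0


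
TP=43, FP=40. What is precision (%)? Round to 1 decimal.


Precision = TP / (TP + FP) * 100
= 43 / (43 + 40)
= 43 / 83
= 0.5181
= 51.8%

51.8


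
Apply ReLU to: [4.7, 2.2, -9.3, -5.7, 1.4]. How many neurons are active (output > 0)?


ReLU(x) = max(0, x) for each element:
ReLU(4.7) = 4.7
ReLU(2.2) = 2.2
ReLU(-9.3) = 0
ReLU(-5.7) = 0
ReLU(1.4) = 1.4
Active neurons (>0): 3

3


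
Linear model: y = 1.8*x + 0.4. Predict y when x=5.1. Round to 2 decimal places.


y = 1.8 * 5.1 + (0.4)
= 9.18 + (0.4)
= 9.58

9.58


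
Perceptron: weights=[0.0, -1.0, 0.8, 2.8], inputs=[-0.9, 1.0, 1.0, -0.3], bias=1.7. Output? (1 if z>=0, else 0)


z = w . x + b
= 0.0*-0.9 + -1.0*1.0 + 0.8*1.0 + 2.8*-0.3 + 1.7
= -0.0 + -1.0 + 0.8 + -0.84 + 1.7
= -1.04 + 1.7
= 0.66
Since z = 0.66 >= 0, output = 1

1


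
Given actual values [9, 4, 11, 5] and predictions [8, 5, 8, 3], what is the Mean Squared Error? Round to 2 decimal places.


Differences: [1, -1, 3, 2]
Squared errors: [1, 1, 9, 4]
Sum of squared errors = 15
MSE = 15 / 4 = 3.75

3.75


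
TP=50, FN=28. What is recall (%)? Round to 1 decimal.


Recall = TP / (TP + FN) * 100
= 50 / (50 + 28)
= 50 / 78
= 0.641
= 64.1%

64.1


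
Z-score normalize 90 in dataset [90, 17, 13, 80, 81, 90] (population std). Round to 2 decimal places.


Mean = (90 + 17 + 13 + 80 + 81 + 90) / 6 = 61.8333
Variance = sum((x_i - mean)^2) / n = 1113.1389
Std = sqrt(1113.1389) = 33.3637
Z = (x - mean) / std
= (90 - 61.8333) / 33.3637
= 28.1667 / 33.3637
= 0.84

0.84


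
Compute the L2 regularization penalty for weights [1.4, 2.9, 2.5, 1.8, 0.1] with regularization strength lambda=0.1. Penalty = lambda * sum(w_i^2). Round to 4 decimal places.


Squaring each weight:
1.4^2 = 1.96
2.9^2 = 8.41
2.5^2 = 6.25
1.8^2 = 3.24
0.1^2 = 0.01
Sum of squares = 19.87
Penalty = 0.1 * 19.87 = 1.9870

1.9870


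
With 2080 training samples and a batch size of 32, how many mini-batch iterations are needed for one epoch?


Iterations per epoch = dataset_size / batch_size
= 2080 / 32
= 65

65


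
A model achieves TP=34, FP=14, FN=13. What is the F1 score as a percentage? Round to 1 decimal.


Precision = TP / (TP + FP) = 34 / 48 = 0.7083
Recall = TP / (TP + FN) = 34 / 47 = 0.7234
F1 = 2 * P * R / (P + R)
= 2 * 0.7083 * 0.7234 / (0.7083 + 0.7234)
= 1.0248 / 1.4317
= 0.7158
As percentage: 71.6%

71.6


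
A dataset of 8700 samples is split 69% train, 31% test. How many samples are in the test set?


Train samples = 8700 * 69% = 6003
Test samples = 8700 - 6003
= 2697

2697


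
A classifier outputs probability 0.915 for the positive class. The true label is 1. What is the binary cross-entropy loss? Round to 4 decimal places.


For y=1: Loss = -log(p)
= -log(0.915)
= -(-0.0888)
= 0.0888

0.0888


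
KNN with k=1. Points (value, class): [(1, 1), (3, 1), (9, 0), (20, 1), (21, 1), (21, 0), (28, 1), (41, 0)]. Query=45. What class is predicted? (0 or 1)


Distances from query 45:
Point 41 (class 0): distance = 4
K=1 nearest neighbors: classes = [0]
Votes for class 1: 0 / 1
Majority vote => class 0

0


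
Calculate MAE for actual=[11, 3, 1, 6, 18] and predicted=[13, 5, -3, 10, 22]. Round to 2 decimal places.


Absolute errors: [2, 2, 4, 4, 4]
Sum of absolute errors = 16
MAE = 16 / 5 = 3.20

3.20


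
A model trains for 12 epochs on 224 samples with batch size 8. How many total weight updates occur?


Iterations per epoch = 224 / 8 = 28
Total updates = iterations_per_epoch * epochs
= 28 * 12
= 336

336


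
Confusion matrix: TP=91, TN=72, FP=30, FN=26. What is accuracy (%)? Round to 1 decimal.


Accuracy = (TP + TN) / (TP + TN + FP + FN) * 100
= (91 + 72) / (91 + 72 + 30 + 26)
= 163 / 219
= 0.7443
= 74.4%

74.4


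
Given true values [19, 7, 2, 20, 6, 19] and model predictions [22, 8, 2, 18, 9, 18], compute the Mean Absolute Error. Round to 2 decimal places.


Absolute errors: [3, 1, 0, 2, 3, 1]
Sum of absolute errors = 10
MAE = 10 / 6 = 1.67

1.67


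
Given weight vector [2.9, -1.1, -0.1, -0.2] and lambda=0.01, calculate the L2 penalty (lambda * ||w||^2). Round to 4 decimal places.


Squaring each weight:
2.9^2 = 8.41
(-1.1)^2 = 1.21
(-0.1)^2 = 0.01
(-0.2)^2 = 0.04
Sum of squares = 9.67
Penalty = 0.01 * 9.67 = 0.0967

0.0967


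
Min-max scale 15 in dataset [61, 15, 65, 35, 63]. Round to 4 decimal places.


Min = 15, Max = 65
Range = 65 - 15 = 50
Scaled = (x - min) / (max - min)
= (15 - 15) / 50
= 0 / 50
= 0.0000

0.0000


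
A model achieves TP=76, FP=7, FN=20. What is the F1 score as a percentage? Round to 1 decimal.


Precision = TP / (TP + FP) = 76 / 83 = 0.9157
Recall = TP / (TP + FN) = 76 / 96 = 0.7917
F1 = 2 * P * R / (P + R)
= 2 * 0.9157 * 0.7917 / (0.9157 + 0.7917)
= 1.4498 / 1.7073
= 0.8492
As percentage: 84.9%

84.9


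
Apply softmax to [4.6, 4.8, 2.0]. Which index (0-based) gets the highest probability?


Softmax is a monotonic transformation, so it preserves the argmax.
We need to find the index of the maximum logit.
Index 0: 4.6
Index 1: 4.8
Index 2: 2.0
Maximum logit = 4.8 at index 1

1


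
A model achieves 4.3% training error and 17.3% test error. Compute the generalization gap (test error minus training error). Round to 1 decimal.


Generalization gap = test_error - train_error
= 17.3 - 4.3
= 13.0%
A large gap suggests overfitting.

13.0


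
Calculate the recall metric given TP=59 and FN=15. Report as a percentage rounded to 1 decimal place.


Recall = TP / (TP + FN) * 100
= 59 / (59 + 15)
= 59 / 74
= 0.7973
= 79.7%

79.7


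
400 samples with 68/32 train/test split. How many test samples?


Train samples = 400 * 68% = 272
Test samples = 400 - 272
= 128

128


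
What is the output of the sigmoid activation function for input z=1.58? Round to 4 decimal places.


sigmoid(z) = 1 / (1 + exp(-z))
exp(-(1.58)) = exp(-1.58) = 0.206
1 + 0.206 = 1.206
1 / 1.206 = 0.8292

0.8292


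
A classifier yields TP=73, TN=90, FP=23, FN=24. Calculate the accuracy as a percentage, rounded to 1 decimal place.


Accuracy = (TP + TN) / (TP + TN + FP + FN) * 100
= (73 + 90) / (73 + 90 + 23 + 24)
= 163 / 210
= 0.7762
= 77.6%

77.6


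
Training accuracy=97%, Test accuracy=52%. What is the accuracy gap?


Gap = train_accuracy - test_accuracy
= 97 - 52
= 45%
This large gap strongly indicates overfitting.

45


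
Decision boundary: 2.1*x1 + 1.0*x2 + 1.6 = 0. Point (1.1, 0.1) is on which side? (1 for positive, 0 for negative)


Compute 2.1 * 1.1 + 1.0 * 0.1 + 1.6
= 2.31 + 0.1 + 1.6
= 4.01
Since 4.01 >= 0, the point is on the positive side.

1


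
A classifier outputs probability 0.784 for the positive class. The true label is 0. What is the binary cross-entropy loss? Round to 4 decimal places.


For y=0: Loss = -log(1-p)
= -log(1 - 0.784)
= -log(0.216)
= -(-1.5325)
= 1.5325

1.5325


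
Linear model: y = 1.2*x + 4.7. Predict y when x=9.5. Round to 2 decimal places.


y = 1.2 * 9.5 + (4.7)
= 11.4 + (4.7)
= 16.10

16.10


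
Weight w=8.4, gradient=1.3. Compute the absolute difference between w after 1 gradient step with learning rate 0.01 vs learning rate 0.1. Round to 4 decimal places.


With lr=0.01: w_new = 8.4 - 0.01 * 1.3 = 8.387
With lr=0.1: w_new = 8.4 - 0.1 * 1.3 = 8.27
Absolute difference = |8.387 - 8.27|
= 0.1170

0.1170


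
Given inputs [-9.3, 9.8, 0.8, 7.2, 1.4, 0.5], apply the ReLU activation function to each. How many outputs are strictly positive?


ReLU(x) = max(0, x) for each element:
ReLU(-9.3) = 0
ReLU(9.8) = 9.8
ReLU(0.8) = 0.8
ReLU(7.2) = 7.2
ReLU(1.4) = 1.4
ReLU(0.5) = 0.5
Active neurons (>0): 5

5


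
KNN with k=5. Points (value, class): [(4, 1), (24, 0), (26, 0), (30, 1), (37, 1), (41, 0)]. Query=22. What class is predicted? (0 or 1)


Distances from query 22:
Point 24 (class 0): distance = 2
Point 26 (class 0): distance = 4
Point 30 (class 1): distance = 8
Point 37 (class 1): distance = 15
Point 4 (class 1): distance = 18
K=5 nearest neighbors: classes = [0, 0, 1, 1, 1]
Votes for class 1: 3 / 5
Majority vote => class 1

1


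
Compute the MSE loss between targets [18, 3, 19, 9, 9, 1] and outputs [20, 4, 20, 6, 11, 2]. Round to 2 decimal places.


Differences: [-2, -1, -1, 3, -2, -1]
Squared errors: [4, 1, 1, 9, 4, 1]
Sum of squared errors = 20
MSE = 20 / 6 = 3.33

3.33


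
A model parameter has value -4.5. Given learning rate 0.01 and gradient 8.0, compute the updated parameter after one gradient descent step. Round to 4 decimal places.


w_new = w_old - lr * gradient
= -4.5 - 0.01 * 8.0
= -4.5 - (0.08)
= -4.5800

-4.5800


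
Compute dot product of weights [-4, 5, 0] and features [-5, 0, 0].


Element-wise products:
-4 * -5 = 20
5 * 0 = 0
0 * 0 = 0
Sum = 20 + 0 + 0
= 20

20


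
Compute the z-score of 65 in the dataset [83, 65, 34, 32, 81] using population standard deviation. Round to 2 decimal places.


Mean = (83 + 65 + 34 + 32 + 81) / 5 = 59.0
Variance = sum((x_i - mean)^2) / n = 490.0
Std = sqrt(490.0) = 22.1359
Z = (x - mean) / std
= (65 - 59.0) / 22.1359
= 6.0 / 22.1359
= 0.27

0.27


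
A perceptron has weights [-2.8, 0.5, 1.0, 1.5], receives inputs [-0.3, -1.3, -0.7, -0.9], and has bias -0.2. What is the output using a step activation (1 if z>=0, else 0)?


z = w . x + b
= -2.8*-0.3 + 0.5*-1.3 + 1.0*-0.7 + 1.5*-0.9 + -0.2
= 0.84 + -0.65 + -0.7 + -1.35 + -0.2
= -1.86 + -0.2
= -2.06
Since z = -2.06 < 0, output = 0

0


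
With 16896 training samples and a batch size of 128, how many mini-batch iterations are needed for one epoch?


Iterations per epoch = dataset_size / batch_size
= 16896 / 128
= 132

132


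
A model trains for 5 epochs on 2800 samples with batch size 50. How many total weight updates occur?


Iterations per epoch = 2800 / 50 = 56
Total updates = iterations_per_epoch * epochs
= 56 * 5
= 280

280


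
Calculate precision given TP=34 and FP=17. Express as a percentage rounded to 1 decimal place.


Precision = TP / (TP + FP) * 100
= 34 / (34 + 17)
= 34 / 51
= 0.6667
= 66.7%

66.7


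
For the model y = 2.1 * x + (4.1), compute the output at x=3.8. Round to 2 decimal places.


y = 2.1 * 3.8 + (4.1)
= 7.98 + (4.1)
= 12.08

12.08


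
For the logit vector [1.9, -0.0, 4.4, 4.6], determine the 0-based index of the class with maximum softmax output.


Softmax is a monotonic transformation, so it preserves the argmax.
We need to find the index of the maximum logit.
Index 0: 1.9
Index 1: -0.0
Index 2: 4.4
Index 3: 4.6
Maximum logit = 4.6 at index 3

3


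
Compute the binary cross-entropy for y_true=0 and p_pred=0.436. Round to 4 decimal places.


For y=0: Loss = -log(1-p)
= -log(1 - 0.436)
= -log(0.564)
= -(-0.5727)
= 0.5727

0.5727


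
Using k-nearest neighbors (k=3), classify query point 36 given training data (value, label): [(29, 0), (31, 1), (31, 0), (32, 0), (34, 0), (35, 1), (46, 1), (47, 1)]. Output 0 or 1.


Distances from query 36:
Point 35 (class 1): distance = 1
Point 34 (class 0): distance = 2
Point 32 (class 0): distance = 4
K=3 nearest neighbors: classes = [1, 0, 0]
Votes for class 1: 1 / 3
Majority vote => class 0

0


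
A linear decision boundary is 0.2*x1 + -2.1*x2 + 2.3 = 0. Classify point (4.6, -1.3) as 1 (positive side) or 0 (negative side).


Compute 0.2 * 4.6 + -2.1 * -1.3 + 2.3
= 0.92 + 2.73 + 2.3
= 5.95
Since 5.95 >= 0, the point is on the positive side.

1


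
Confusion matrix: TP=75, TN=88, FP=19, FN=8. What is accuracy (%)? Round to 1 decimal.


Accuracy = (TP + TN) / (TP + TN + FP + FN) * 100
= (75 + 88) / (75 + 88 + 19 + 8)
= 163 / 190
= 0.8579
= 85.8%

85.8


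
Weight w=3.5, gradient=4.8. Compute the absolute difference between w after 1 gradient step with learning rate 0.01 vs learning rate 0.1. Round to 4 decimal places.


With lr=0.01: w_new = 3.5 - 0.01 * 4.8 = 3.452
With lr=0.1: w_new = 3.5 - 0.1 * 4.8 = 3.02
Absolute difference = |3.452 - 3.02|
= 0.4320

0.4320


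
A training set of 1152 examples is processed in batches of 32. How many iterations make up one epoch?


Iterations per epoch = dataset_size / batch_size
= 1152 / 32
= 36

36


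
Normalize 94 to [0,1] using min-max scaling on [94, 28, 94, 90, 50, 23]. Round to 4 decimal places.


Min = 23, Max = 94
Range = 94 - 23 = 71
Scaled = (x - min) / (max - min)
= (94 - 23) / 71
= 71 / 71
= 1.0000

1.0000


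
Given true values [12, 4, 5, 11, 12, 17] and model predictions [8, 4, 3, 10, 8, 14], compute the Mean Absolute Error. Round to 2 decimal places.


Absolute errors: [4, 0, 2, 1, 4, 3]
Sum of absolute errors = 14
MAE = 14 / 6 = 2.33

2.33


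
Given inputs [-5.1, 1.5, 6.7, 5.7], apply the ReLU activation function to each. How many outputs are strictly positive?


ReLU(x) = max(0, x) for each element:
ReLU(-5.1) = 0
ReLU(1.5) = 1.5
ReLU(6.7) = 6.7
ReLU(5.7) = 5.7
Active neurons (>0): 3

3


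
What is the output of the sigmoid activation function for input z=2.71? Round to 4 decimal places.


sigmoid(z) = 1 / (1 + exp(-z))
exp(-(2.71)) = exp(-2.71) = 0.0665
1 + 0.0665 = 1.0665
1 / 1.0665 = 0.9376

0.9376


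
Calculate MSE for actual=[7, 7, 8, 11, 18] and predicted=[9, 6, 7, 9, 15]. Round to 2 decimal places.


Differences: [-2, 1, 1, 2, 3]
Squared errors: [4, 1, 1, 4, 9]
Sum of squared errors = 19
MSE = 19 / 5 = 3.80

3.80


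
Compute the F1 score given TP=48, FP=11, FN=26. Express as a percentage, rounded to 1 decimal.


Precision = TP / (TP + FP) = 48 / 59 = 0.8136
Recall = TP / (TP + FN) = 48 / 74 = 0.6486
F1 = 2 * P * R / (P + R)
= 2 * 0.8136 * 0.6486 / (0.8136 + 0.6486)
= 1.0554 / 1.4622
= 0.7218
As percentage: 72.2%

72.2


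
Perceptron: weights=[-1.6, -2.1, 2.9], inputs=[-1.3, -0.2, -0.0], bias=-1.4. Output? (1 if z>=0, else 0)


z = w . x + b
= -1.6*-1.3 + -2.1*-0.2 + 2.9*-0.0 + -1.4
= 2.08 + 0.42 + -0.0 + -1.4
= 2.5 + -1.4
= 1.1
Since z = 1.1 >= 0, output = 1

1


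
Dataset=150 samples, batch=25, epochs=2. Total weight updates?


Iterations per epoch = 150 / 25 = 6
Total updates = iterations_per_epoch * epochs
= 6 * 2
= 12

12


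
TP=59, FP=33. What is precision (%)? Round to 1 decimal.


Precision = TP / (TP + FP) * 100
= 59 / (59 + 33)
= 59 / 92
= 0.6413
= 64.1%

64.1


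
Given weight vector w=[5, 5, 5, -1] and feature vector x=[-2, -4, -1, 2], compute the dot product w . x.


Element-wise products:
5 * -2 = -10
5 * -4 = -20
5 * -1 = -5
-1 * 2 = -2
Sum = -10 + -20 + -5 + -2
= -37

-37


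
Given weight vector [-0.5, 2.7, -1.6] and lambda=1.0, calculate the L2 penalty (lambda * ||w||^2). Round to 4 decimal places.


Squaring each weight:
(-0.5)^2 = 0.25
2.7^2 = 7.29
(-1.6)^2 = 2.56
Sum of squares = 10.1
Penalty = 1.0 * 10.1 = 10.1000

10.1000


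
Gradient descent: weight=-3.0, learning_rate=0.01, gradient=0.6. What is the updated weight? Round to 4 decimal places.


w_new = w_old - lr * gradient
= -3.0 - 0.01 * 0.6
= -3.0 - (0.006)
= -3.0060

-3.0060


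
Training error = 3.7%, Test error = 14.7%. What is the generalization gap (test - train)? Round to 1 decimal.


Generalization gap = test_error - train_error
= 14.7 - 3.7
= 11.0%
A large gap suggests overfitting.

11.0


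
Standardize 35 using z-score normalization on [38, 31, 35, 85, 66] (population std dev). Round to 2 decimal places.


Mean = (38 + 31 + 35 + 85 + 66) / 5 = 51.0
Variance = sum((x_i - mean)^2) / n = 441.2
Std = sqrt(441.2) = 21.0048
Z = (x - mean) / std
= (35 - 51.0) / 21.0048
= -16.0 / 21.0048
= -0.76

-0.76


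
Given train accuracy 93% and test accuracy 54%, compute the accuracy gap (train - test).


Gap = train_accuracy - test_accuracy
= 93 - 54
= 39%
This large gap strongly indicates overfitting.

39


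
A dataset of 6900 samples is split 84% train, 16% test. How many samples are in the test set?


Train samples = 6900 * 84% = 5796
Test samples = 6900 - 5796
= 1104

1104


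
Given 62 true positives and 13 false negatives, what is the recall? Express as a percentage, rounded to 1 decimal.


Recall = TP / (TP + FN) * 100
= 62 / (62 + 13)
= 62 / 75
= 0.8267
= 82.7%

82.7


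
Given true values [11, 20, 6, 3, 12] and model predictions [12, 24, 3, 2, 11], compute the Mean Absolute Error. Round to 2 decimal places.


Absolute errors: [1, 4, 3, 1, 1]
Sum of absolute errors = 10
MAE = 10 / 5 = 2.00

2.00


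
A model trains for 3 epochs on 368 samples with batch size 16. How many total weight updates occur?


Iterations per epoch = 368 / 16 = 23
Total updates = iterations_per_epoch * epochs
= 23 * 3
= 69

69


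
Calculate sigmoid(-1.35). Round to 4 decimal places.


sigmoid(z) = 1 / (1 + exp(-z))
exp(-(-1.35)) = exp(1.35) = 3.8574
1 + 3.8574 = 4.8574
1 / 4.8574 = 0.2059

0.2059


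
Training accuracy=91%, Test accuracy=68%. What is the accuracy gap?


Gap = train_accuracy - test_accuracy
= 91 - 68
= 23%
This large gap strongly indicates overfitting.

23


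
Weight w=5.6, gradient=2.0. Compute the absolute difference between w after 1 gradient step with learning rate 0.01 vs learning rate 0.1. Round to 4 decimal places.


With lr=0.01: w_new = 5.6 - 0.01 * 2.0 = 5.58
With lr=0.1: w_new = 5.6 - 0.1 * 2.0 = 5.4
Absolute difference = |5.58 - 5.4|
= 0.1800

0.1800


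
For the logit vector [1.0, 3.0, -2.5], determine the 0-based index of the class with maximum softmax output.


Softmax is a monotonic transformation, so it preserves the argmax.
We need to find the index of the maximum logit.
Index 0: 1.0
Index 1: 3.0
Index 2: -2.5
Maximum logit = 3.0 at index 1

1


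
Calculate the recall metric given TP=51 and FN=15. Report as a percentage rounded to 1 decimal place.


Recall = TP / (TP + FN) * 100
= 51 / (51 + 15)
= 51 / 66
= 0.7727
= 77.3%

77.3


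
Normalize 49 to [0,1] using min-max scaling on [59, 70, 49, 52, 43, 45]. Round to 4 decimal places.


Min = 43, Max = 70
Range = 70 - 43 = 27
Scaled = (x - min) / (max - min)
= (49 - 43) / 27
= 6 / 27
= 0.2222

0.2222


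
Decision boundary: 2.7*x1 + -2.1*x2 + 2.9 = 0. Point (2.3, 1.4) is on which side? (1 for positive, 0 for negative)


Compute 2.7 * 2.3 + -2.1 * 1.4 + 2.9
= 6.21 + -2.94 + 2.9
= 6.17
Since 6.17 >= 0, the point is on the positive side.

1


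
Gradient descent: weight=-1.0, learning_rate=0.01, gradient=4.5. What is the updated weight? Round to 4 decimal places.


w_new = w_old - lr * gradient
= -1.0 - 0.01 * 4.5
= -1.0 - (0.045)
= -1.0450

-1.0450


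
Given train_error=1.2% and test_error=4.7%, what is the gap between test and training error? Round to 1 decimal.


Generalization gap = test_error - train_error
= 4.7 - 1.2
= 3.5%
A moderate gap.

3.5


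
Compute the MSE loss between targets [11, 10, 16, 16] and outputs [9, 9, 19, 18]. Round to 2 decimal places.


Differences: [2, 1, -3, -2]
Squared errors: [4, 1, 9, 4]
Sum of squared errors = 18
MSE = 18 / 4 = 4.50

4.50


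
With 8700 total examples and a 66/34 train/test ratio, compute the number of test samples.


Train samples = 8700 * 66% = 5742
Test samples = 8700 - 5742
= 2958

2958


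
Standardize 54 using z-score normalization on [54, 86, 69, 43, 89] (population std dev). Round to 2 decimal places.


Mean = (54 + 86 + 69 + 43 + 89) / 5 = 68.2
Variance = sum((x_i - mean)^2) / n = 317.36
Std = sqrt(317.36) = 17.8146
Z = (x - mean) / std
= (54 - 68.2) / 17.8146
= -14.2 / 17.8146
= -0.80

-0.80


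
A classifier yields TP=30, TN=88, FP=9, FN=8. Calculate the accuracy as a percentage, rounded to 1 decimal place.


Accuracy = (TP + TN) / (TP + TN + FP + FN) * 100
= (30 + 88) / (30 + 88 + 9 + 8)
= 118 / 135
= 0.8741
= 87.4%

87.4


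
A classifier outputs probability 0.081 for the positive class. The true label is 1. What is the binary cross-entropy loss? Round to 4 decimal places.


For y=1: Loss = -log(p)
= -log(0.081)
= -(-2.5133)
= 2.5133

2.5133


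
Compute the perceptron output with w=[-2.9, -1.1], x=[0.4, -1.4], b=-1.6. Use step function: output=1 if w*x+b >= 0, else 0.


z = w . x + b
= -2.9*0.4 + -1.1*-1.4 + -1.6
= -1.16 + 1.54 + -1.6
= 0.38 + -1.6
= -1.22
Since z = -1.22 < 0, output = 0

0


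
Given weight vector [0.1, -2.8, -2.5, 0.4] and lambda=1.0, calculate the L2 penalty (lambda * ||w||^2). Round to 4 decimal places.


Squaring each weight:
0.1^2 = 0.01
(-2.8)^2 = 7.84
(-2.5)^2 = 6.25
0.4^2 = 0.16
Sum of squares = 14.26
Penalty = 1.0 * 14.26 = 14.2600

14.2600


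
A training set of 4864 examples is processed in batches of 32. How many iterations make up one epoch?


Iterations per epoch = dataset_size / batch_size
= 4864 / 32
= 152

152


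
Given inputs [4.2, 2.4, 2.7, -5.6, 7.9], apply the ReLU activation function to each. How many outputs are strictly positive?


ReLU(x) = max(0, x) for each element:
ReLU(4.2) = 4.2
ReLU(2.4) = 2.4
ReLU(2.7) = 2.7
ReLU(-5.6) = 0
ReLU(7.9) = 7.9
Active neurons (>0): 4

4


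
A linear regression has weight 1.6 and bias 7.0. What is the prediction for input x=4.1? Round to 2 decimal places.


y = 1.6 * 4.1 + (7.0)
= 6.56 + (7.0)
= 13.56

13.56


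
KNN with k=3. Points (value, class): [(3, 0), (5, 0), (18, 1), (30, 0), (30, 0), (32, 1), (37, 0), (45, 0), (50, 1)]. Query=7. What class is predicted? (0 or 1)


Distances from query 7:
Point 5 (class 0): distance = 2
Point 3 (class 0): distance = 4
Point 18 (class 1): distance = 11
K=3 nearest neighbors: classes = [0, 0, 1]
Votes for class 1: 1 / 3
Majority vote => class 0

0


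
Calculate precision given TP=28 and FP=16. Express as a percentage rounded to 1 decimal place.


Precision = TP / (TP + FP) * 100
= 28 / (28 + 16)
= 28 / 44
= 0.6364
= 63.6%

63.6


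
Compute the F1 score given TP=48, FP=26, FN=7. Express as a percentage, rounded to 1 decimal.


Precision = TP / (TP + FP) = 48 / 74 = 0.6486
Recall = TP / (TP + FN) = 48 / 55 = 0.8727
F1 = 2 * P * R / (P + R)
= 2 * 0.6486 * 0.8727 / (0.6486 + 0.8727)
= 1.1322 / 1.5214
= 0.7442
As percentage: 74.4%

74.4


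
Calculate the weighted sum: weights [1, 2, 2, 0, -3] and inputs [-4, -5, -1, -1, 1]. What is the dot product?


Element-wise products:
1 * -4 = -4
2 * -5 = -10
2 * -1 = -2
0 * -1 = 0
-3 * 1 = -3
Sum = -4 + -10 + -2 + 0 + -3
= -19

-19


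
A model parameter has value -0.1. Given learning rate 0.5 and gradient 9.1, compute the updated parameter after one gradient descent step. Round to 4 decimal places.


w_new = w_old - lr * gradient
= -0.1 - 0.5 * 9.1
= -0.1 - (4.55)
= -4.6500

-4.6500


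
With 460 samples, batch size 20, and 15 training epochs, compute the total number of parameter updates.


Iterations per epoch = 460 / 20 = 23
Total updates = iterations_per_epoch * epochs
= 23 * 15
= 345

345


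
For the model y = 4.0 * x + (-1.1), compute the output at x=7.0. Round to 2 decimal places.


y = 4.0 * 7.0 + (-1.1)
= 28.0 + (-1.1)
= 26.90

26.90


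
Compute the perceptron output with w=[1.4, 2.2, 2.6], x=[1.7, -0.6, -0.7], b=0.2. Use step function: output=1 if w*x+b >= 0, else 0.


z = w . x + b
= 1.4*1.7 + 2.2*-0.6 + 2.6*-0.7 + 0.2
= 2.38 + -1.32 + -1.82 + 0.2
= -0.76 + 0.2
= -0.56
Since z = -0.56 < 0, output = 0

0


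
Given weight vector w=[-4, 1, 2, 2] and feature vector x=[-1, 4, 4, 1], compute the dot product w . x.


Element-wise products:
-4 * -1 = 4
1 * 4 = 4
2 * 4 = 8
2 * 1 = 2
Sum = 4 + 4 + 8 + 2
= 18

18


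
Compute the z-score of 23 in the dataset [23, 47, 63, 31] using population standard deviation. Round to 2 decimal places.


Mean = (23 + 47 + 63 + 31) / 4 = 41.0
Variance = sum((x_i - mean)^2) / n = 236.0
Std = sqrt(236.0) = 15.3623
Z = (x - mean) / std
= (23 - 41.0) / 15.3623
= -18.0 / 15.3623
= -1.17

-1.17
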